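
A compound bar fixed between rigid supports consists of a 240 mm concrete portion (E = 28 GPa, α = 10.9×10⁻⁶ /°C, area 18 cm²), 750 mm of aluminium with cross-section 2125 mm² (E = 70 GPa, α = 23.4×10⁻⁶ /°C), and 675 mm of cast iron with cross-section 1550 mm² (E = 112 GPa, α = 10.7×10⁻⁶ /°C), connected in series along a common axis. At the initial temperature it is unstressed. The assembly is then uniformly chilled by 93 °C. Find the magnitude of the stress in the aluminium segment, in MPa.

With the walls removed the bar would change length by δ_free = Σ αᵢΔT Lᵢ = 10.9×10⁻⁶×93×240 + 23.4×10⁻⁶×93×750 + 10.7×10⁻⁶×93×675 = 2.547 mm.
The walls prevent any net length change, so an axial force P (same in every segment) develops. Compatibility: P · Σ Lᵢ/(AᵢEᵢ) = δ_free.
Σ Lᵢ/(AᵢEᵢ) = 240/(1800×28×10³) + 750/(2125×70×10³) + 675/(1550×112×10³) = 1.369×10⁻⁵ mm/N.
Hence P = δ_free / Σ(L/AE) = 2.547/1.369×10⁻⁵ = 186 kN (tensile).
σ_{aluminium} = P / A = 186000 / 2125 = 87.54 MPa.

σ ≈ 87.5 MPa (tensile)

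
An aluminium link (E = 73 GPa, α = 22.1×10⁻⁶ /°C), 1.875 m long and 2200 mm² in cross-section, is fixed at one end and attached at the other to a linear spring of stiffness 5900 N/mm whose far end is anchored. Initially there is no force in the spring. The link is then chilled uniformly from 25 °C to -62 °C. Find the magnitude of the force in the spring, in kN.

Free thermal contraction: δ_free = αΔT L = 22.1×10⁻⁶ × 87 × 1875 = 3.605 mm.
Let P be the tensile force in the spring. The link extends elastically by PL/(AE) and the spring stretches by P/k; together these equal δ_free.
So P = δ_free / [L/(AE) + 1/k] = 3.605 / [ 1875/(2200×73×10³) + 1/(5900) ].
P = 3.605 / 0.0001812 = 19900 N.

P ≈ 19.9 kN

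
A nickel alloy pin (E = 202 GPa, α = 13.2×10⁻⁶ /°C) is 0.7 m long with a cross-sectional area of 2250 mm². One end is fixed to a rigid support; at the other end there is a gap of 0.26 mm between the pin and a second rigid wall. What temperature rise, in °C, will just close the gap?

The gap closes when αΔT L = 0.26 mm, since the pin is still unstressed at that instant.
ΔT = 0.26 / (13.2×10⁻⁶ × 700) = 28.14 °C.

ΔT ≈ 28.1 °C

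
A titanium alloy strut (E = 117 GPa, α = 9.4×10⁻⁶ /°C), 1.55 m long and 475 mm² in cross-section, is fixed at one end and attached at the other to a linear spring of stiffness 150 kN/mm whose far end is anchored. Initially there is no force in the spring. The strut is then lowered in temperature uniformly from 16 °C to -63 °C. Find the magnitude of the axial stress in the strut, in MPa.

σ ≈ 70.1 MPa (tensile)

If the spring were absent the strut would shorten by αΔT L = 9.4×10⁻⁶ × 79 × 1550 = 1.151 mm.
With a force P in the spring, the elastic change of the strut is PL/(AE) and that of the spring is P/k; compatibility requires their sum to equal δ_free.
P [ L/(AE) + 1/k ] = δ_free → P [ 1550/(475×117×10³) + 1/(150×10³) ] = 1.151.
P = 1.151 / 3.456×10⁻⁵ = 33310 N.
σ = P/A = 33310/475 = 70.12 MPa.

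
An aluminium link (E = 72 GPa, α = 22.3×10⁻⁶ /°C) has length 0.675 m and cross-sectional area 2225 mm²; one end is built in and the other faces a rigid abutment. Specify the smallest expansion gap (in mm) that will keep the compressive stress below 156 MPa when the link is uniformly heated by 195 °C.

g ≈ 1.47 mm

With no wall the link would lengthen by αΔT L = 22.3×10⁻⁶ × 195 × 675 = 2.935 mm.
A stress of 156 MPa corresponds to the wall pushing the link back by σL/E = 156×675/(72×10³) = 1.462 mm.
So the gap has to take up the difference, g_min = δ_free − σL/E = 2.935 − 1.462 = 1.473 mm.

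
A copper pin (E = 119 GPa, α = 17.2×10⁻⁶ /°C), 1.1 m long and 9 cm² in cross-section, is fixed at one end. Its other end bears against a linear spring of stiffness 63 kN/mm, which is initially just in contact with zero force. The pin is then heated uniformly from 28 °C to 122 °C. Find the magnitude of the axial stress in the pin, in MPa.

σ ≈ 75.6 MPa (compressive)

If the spring were absent the pin would lengthen by αΔT L = 17.2×10⁻⁶ × 94 × 1100 = 1.778 mm.
With a force P in the spring, the elastic change of the pin is PL/(AE) and that of the spring is P/k; compatibility requires their sum to equal δ_free.
P [ L/(AE) + 1/k ] = δ_free → P [ 1100/(900×119×10³) + 1/(63×10³) ] = 1.778.
P = 1.778 / 2.614×10⁻⁵ = 68030 N.
σ = P/A = 68030/900 = 75.59 MPa.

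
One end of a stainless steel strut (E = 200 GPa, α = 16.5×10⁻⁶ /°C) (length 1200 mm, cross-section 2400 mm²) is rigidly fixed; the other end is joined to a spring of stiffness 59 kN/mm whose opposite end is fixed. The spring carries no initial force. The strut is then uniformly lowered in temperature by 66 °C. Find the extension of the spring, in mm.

δ ≈ 1.14 mm

If the spring were absent the strut would shorten by αΔT L = 16.5×10⁻⁶ × 66 × 1200 = 1.307 mm.
Let P be the tensile force in the spring. The strut extends elastically by PL/(AE) and the spring stretches by P/k; together these equal δ_free.
P [ L/(AE) + 1/k ] = δ_free → P [ 1200/(2400×200×10³) + 1/(59×10³) ] = 1.307.
P = 1.307 / 1.945×10⁻⁵ = 67190 N.
Spring extension = P/k = 67190/(59×10³) = 1.139 mm.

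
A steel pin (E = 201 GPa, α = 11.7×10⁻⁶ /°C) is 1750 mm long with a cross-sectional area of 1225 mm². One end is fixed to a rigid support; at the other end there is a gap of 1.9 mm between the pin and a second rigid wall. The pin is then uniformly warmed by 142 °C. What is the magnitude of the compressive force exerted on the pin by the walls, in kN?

P ≈ 142 kN

Free thermal elongation = αΔT L = 11.7×10⁻⁶ × 142 × 1750 = 2.907 mm.
The gap closes (δ_free > 1.9 mm) and the wall then resists a further 2.907 − 1.9 = 1.007 mm of expansion.
That suppressed elongation corresponds to σ = E·Δ/L = 201×10³ × 1.007/1750 = 115.7 MPa.
P = σA = 115.7 × 1225 = 141.7 kN.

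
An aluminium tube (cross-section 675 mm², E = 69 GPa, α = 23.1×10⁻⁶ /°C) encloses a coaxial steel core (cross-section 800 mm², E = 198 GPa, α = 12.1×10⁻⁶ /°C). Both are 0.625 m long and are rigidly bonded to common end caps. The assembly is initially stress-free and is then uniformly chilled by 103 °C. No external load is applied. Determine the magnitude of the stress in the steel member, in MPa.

σ ≈ 51 MPa (compressive)

The aluminium has the larger α, so on cooling it would change length more than the steel if both were free. The rigid plates force a common final length, so the aluminium is put into tension and the steel into compression, with equal and opposite forces P (no external load).
Equating the net (thermal + elastic) strains gives |α₁ − α₂|·ΔT = P·[1/(A₁E₁) + 1/(A₂E₂)].
|α₁ − α₂|·ΔT = 11×10⁻⁶ × 103 = 0.001133.
1/(A₁E₁) + 1/(A₂E₂) = 1/(675×69×10³) + 1/(800×198×10³) = 2.778×10⁻⁸ N⁻¹.
P = 0.001133 / 2.778×10⁻⁸ = 40780 N = 40.78 kN.
σ_{steel} = P/A₂ = 40780/800 = 50.97 MPa, compressive.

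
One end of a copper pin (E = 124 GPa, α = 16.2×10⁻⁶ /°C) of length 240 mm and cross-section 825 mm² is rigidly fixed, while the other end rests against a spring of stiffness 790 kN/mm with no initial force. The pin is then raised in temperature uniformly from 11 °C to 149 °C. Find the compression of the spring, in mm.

If the spring were absent the pin would lengthen by αΔT L = 16.2×10⁻⁶ × 138 × 240 = 0.5365 mm.
Let P be the compressive force at the spring. The pin shortens elastically by PL/(AE) and the spring compresses by P/k; together these equal δ_free.
P [ L/(AE) + 1/k ] = δ_free → P [ 240/(825×124×10³) + 1/(790×10³) ] = 0.5365.
P = 0.5365 / 3.612×10⁻⁶ = 148600 N.
Spring compression = P/k = 148600/(790×10³) = 0.188 mm.

δ ≈ 0.188 mm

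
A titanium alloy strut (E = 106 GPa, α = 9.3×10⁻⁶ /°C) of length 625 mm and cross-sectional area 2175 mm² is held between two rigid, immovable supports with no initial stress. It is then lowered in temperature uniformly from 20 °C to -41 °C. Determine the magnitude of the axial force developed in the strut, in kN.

P ≈ 131 kN (tensile)

Full restraint means ε = 0, so the stress is σ = EαΔT = 106×10³ × 9.3×10⁻⁶ × 61 = 60.13 MPa.
P = AEαΔT = 2175 × 106×10³ × 9.3×10⁻⁶ × 61 = 130.8 kN (tensile).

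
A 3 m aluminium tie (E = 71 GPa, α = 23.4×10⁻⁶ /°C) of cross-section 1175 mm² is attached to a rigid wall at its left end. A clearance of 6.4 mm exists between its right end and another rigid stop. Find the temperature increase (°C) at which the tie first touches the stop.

ΔT ≈ 91.2 °C

The gap closes when αΔT L = 6.4 mm, since the tie is still unstressed at that instant.
ΔT = 6.4 / (23.4×10⁻⁶ × 3000) = 91.17 °C.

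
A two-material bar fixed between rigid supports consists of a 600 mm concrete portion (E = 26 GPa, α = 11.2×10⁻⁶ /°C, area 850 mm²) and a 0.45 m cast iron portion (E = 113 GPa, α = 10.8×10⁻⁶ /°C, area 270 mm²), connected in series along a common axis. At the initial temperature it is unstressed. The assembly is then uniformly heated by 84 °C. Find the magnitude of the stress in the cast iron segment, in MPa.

With the walls removed the bar would change length by δ_free = Σ αᵢΔT Lᵢ = 11.2×10⁻⁶×84×600 + 10.8×10⁻⁶×84×450 = 0.9727 mm.
Since the ends are fixed, an axial force P builds up, equal in every segment, with P · Σ Lᵢ/(AᵢEᵢ) = δ_free.
The series flexibility is Σ Lᵢ/(AᵢEᵢ) = 600/(850×26×10³) + 450/(270×113×10³) = 4.19×10⁻⁵ mm/N.
P = 0.9727 / 4.19×10⁻⁵ = 23220 N = 23.22 kN, compressive.
σ_{cast iron} = P / A = 23220 / 270 = 85.99 MPa.

σ ≈ 86 MPa (compressive)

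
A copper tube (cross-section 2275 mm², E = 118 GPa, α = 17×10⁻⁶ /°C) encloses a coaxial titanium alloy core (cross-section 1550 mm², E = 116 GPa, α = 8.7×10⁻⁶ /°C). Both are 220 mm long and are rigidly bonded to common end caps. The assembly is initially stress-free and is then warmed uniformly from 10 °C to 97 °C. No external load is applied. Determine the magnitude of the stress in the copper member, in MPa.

Both members must finish at the same length. With the larger α, the copper tends to over-expand; the plates restrain it, putting the copper in compression and the titanium alloy in tension. With no external load the two internal forces are equal and opposite, magnitude P.
Compatibility of the two members (thermal + elastic change equal): (α₁ − α₂)ΔT = P·[1/(A₁E₁) + 1/(A₂E₂)].
|α₁ − α₂|·ΔT = 8.3×10⁻⁶ × 87 = 0.0007221.
1/(A₁E₁) + 1/(A₂E₂) = 1/(2275×118×10³) + 1/(1550×116×10³) = 9.287×10⁻⁹ N⁻¹.
So P = 0.0007221 / 9.287×10⁻⁹ = 77.76 kN.
σ_{copper} = P/A₁ = 77760/2275 = 34.18 MPa, compressive.

σ ≈ 34.2 MPa (compressive)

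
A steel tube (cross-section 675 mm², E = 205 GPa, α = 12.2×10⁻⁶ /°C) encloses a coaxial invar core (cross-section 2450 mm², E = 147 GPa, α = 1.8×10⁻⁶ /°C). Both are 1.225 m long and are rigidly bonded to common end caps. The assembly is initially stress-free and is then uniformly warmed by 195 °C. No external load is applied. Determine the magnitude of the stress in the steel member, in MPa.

σ ≈ 300 MPa (compressive)

The steel has the larger α, so on heating it would change length more than the invar if both were free. The rigid plates force a common final length, so the steel is put into compression and the invar into tension, with equal and opposite forces P (no external load).
Compatibility of the two members (thermal + elastic change equal): (α₁ − α₂)ΔT = P·[1/(A₁E₁) + 1/(A₂E₂)].
|α₁ − α₂|·ΔT = 10.4×10⁻⁶ × 195 = 0.002028.
1/(A₁E₁) + 1/(A₂E₂) = 1/(675×205×10³) + 1/(2450×147×10³) = 1×10⁻⁸ N⁻¹.
P = 0.002028 / 1×10⁻⁸ = 202700 N = 202.7 kN.
σ_{steel} = P/A₁ = 202700/675 = 300.3 MPa, compressive.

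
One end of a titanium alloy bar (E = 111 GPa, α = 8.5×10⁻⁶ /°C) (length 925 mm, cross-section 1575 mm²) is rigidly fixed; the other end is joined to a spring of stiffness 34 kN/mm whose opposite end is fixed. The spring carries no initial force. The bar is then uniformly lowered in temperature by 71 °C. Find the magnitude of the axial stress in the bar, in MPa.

σ ≈ 10.2 MPa (tensile)

If the spring were absent the bar would shorten by αΔT L = 8.5×10⁻⁶ × 71 × 925 = 0.5582 mm.
Let P be the tensile force in the spring. The bar extends elastically by PL/(AE) and the spring stretches by P/k; together these equal δ_free.
So P = δ_free / [L/(AE) + 1/k] = 0.5582 / [ 925/(1575×111×10³) + 1/(34×10³) ].
P = 0.5582 / 3.47×10⁻⁵ = 16090 N.
σ = P/A = 16090/1575 = 10.21 MPa.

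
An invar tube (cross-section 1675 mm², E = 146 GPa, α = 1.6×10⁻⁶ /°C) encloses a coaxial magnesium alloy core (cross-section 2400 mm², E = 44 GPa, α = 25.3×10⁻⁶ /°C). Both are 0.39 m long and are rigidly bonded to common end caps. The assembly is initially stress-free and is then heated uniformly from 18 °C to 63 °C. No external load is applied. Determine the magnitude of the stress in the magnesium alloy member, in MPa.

Both members must finish at the same length. With the larger α, the magnesium alloy tends to over-expand; the plates restrain it, putting the magnesium alloy in compression and the invar in tension. With no external load the two internal forces are equal and opposite, magnitude P.
Compatibility of the two members (thermal + elastic change equal): (α₁ − α₂)ΔT = P·[1/(A₁E₁) + 1/(A₂E₂)].
|α₁ − α₂|·ΔT = 23.7×10⁻⁶ × 45 = 0.001066.
1/(A₁E₁) + 1/(A₂E₂) = 1/(1675×146×10³) + 1/(2400×44×10³) = 1.356×10⁻⁸ N⁻¹.
So P = 0.001066 / 1.356×10⁻⁸ = 78.66 kN.
σ_{magnesium alloy} = P/A₂ = 78660/2400 = 32.77 MPa, compressive.

σ ≈ 32.8 MPa (compressive)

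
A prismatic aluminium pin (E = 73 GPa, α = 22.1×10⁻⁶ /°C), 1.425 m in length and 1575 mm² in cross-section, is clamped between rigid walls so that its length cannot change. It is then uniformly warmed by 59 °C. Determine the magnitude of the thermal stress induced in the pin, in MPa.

σ ≈ 95.2 MPa (compressive)

With length fixed, the mechanical strain must cancel the thermal strain αΔT = 22.1×10⁻⁶ × 59 = 1303.9×10⁻⁶.
The stress required to suppress this strain is σ = Eε = 73×10³ × 1303.9×10⁻⁶ = 95.18 MPa, compressive since the pin is trying to expand.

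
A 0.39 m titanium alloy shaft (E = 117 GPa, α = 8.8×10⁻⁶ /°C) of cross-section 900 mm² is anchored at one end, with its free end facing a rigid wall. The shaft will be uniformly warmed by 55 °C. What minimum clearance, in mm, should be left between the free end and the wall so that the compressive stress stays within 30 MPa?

g ≈ 0.0888 mm

Free expansion if unrestrained: δ_free = αΔT L = 8.8×10⁻⁶ × 55 × 390 = 0.1888 mm.
A stress of 30 MPa corresponds to the wall pushing the shaft back by σL/E = 30×390/(117×10³) = 0.1 mm.
So the gap has to take up the difference, g_min = δ_free − σL/E = 0.1888 − 0.1 = 0.08876 mm.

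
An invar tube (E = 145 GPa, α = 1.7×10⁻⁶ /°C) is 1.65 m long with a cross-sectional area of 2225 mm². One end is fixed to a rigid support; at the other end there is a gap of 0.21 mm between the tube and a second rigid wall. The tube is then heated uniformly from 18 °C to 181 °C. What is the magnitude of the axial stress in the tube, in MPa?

If the wall were absent the tube would grow by αΔT L = 1.7×10⁻⁶ × 163 × 1650 = 0.4572 mm.
This exceeds the 0.21 mm gap, so the wall pushes back. The portion of expansion that must be recovered elastically is δ_free − gap = 0.4572 − 0.21 = 0.2472 mm.
So σ = E(δ_free − g)/L = 145×10³ × 0.2472/1650 = 21.72 MPa.

σ ≈ 21.7 MPa (compressive)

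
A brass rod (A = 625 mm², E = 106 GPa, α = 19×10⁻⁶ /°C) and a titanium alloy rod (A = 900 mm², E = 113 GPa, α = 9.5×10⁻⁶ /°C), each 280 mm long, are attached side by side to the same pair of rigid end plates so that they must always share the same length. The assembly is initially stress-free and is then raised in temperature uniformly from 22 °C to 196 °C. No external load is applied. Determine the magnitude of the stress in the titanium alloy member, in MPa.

σ ≈ 73.7 MPa (tensile)

Both members must finish at the same length. With the larger α, the brass tends to over-expand; the plates restrain it, putting the brass in compression and the titanium alloy in tension. With no external load the two internal forces are equal and opposite, magnitude P.
Setting the final lengths equal and cancelling L: (α₁ − α₂)ΔT = P/(A₁E₁) + P/(A₂E₂).
|α₁ − α₂|·ΔT = 9.5×10⁻⁶ × 174 = 0.001653.
1/(A₁E₁) + 1/(A₂E₂) = 1/(625×106×10³) + 1/(900×113×10³) = 2.493×10⁻⁸ N⁻¹.
So P = 0.001653 / 2.493×10⁻⁸ = 66.31 kN.
σ_{titanium alloy} = P/A₂ = 66310/900 = 73.68 MPa, tensile.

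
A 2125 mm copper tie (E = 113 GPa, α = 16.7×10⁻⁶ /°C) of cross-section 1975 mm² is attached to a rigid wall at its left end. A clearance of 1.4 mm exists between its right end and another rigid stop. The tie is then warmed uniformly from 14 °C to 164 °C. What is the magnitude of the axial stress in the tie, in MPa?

σ ≈ 209 MPa (compressive)

Free thermal elongation = αΔT L = 16.7×10⁻⁶ × 150 × 2125 = 5.323 mm.
The gap closes (δ_free > 1.4 mm) and the wall then resists a further 5.323 − 1.4 = 3.923 mm of expansion.
That suppressed elongation corresponds to σ = E·Δ/L = 113×10³ × 3.923/2125 = 208.6 MPa.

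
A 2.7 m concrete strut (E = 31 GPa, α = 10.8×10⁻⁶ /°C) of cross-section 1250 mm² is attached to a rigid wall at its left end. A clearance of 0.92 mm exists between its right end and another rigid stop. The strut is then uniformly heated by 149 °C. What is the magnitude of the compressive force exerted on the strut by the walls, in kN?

Free thermal elongation = αΔT L = 10.8×10⁻⁶ × 149 × 2700 = 4.345 mm.
The gap closes (δ_free > 0.92 mm) and the wall then resists a further 4.345 − 0.92 = 3.425 mm of expansion.
Compatibility: PL/(AE) = 3.425 mm, so σ = P/A = E × (3.425/2700) = 39.32 MPa.
Force on the wall = σA = 39.32 × 1250 mm² = 49.15 kN.

P ≈ 49.2 kN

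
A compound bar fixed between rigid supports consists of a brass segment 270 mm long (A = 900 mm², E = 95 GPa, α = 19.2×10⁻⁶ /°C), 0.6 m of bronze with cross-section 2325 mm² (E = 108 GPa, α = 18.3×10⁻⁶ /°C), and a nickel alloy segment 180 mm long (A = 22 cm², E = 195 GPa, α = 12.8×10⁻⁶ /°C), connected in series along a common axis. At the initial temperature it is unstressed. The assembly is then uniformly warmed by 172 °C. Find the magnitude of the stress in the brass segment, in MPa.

σ ≈ 591 MPa (compressive)

With the walls removed the bar would change length by δ_free = Σ αᵢΔT Lᵢ = 19.2×10⁻⁶×172×270 + 18.3×10⁻⁶×172×600 + 12.8×10⁻⁶×172×180 = 3.176 mm.
Since the ends are fixed, an axial force P builds up, equal in every segment, with P · Σ Lᵢ/(AᵢEᵢ) = δ_free.
The series flexibility is Σ Lᵢ/(AᵢEᵢ) = 270/(900×95×10³) + 600/(2325×108×10³) + 180/(2200×195×10³) = 5.967×10⁻⁶ mm/N.
P = 3.176 / 5.967×10⁻⁶ = 532300 N = 532.3 kN, compressive.
σ_{brass} = P / A = 532300 / 900 = 591.5 MPa.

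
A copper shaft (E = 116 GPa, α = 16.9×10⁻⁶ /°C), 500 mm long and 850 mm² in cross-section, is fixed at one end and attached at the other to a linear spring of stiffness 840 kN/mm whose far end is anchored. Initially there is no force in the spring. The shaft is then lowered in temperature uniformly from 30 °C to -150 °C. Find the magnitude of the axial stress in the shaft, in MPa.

σ ≈ 286 MPa (tensile)

The unrestrained thermal change is αΔT L = 16.9×10⁻⁶ × 180 × 500 = 1.521 mm.
With a force P in the spring, the elastic change of the shaft is PL/(AE) and that of the spring is P/k; compatibility requires their sum to equal δ_free.
P [ L/(AE) + 1/k ] = δ_free → P [ 500/(850×116×10³) + 1/(840×10³) ] = 1.521.
P = 1.521 / 6.261×10⁻⁶ = 242900 N.
σ = P/A = 242900/850 = 285.8 MPa.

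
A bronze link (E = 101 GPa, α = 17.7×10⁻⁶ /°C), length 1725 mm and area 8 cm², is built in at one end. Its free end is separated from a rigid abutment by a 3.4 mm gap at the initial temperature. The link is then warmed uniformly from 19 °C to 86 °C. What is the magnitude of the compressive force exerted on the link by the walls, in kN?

P ≈ 0 kN

Free thermal elongation = αΔT L = 17.7×10⁻⁶ × 67 × 1725 = 2.046 mm.
Since δ_free = 2.05 mm is less than the 3.4 mm gap, the link never touches the wall. No axial force develops.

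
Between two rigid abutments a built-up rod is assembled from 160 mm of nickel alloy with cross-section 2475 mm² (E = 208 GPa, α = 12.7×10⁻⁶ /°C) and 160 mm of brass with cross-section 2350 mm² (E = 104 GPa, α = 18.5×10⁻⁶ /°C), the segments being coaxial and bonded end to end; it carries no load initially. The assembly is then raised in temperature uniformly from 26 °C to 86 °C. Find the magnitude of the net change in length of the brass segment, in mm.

|ΔL| ≈ 0.0255 mm

Free thermal expansion of the whole bar: Σ αᵢΔT Lᵢ = 12.7×10⁻⁶×60×160 + 18.5×10⁻⁶×60×160 = 0.2995 mm.
The rigid supports impose zero overall length change; the single axial force P common to all segments must satisfy P Σ Lᵢ/(AᵢEᵢ) = δ_free.
Σ Lᵢ/(AᵢEᵢ) = 160/(2475×208×10³) + 160/(2350×104×10³) = 9.655×10⁻⁷ mm/N.
So P = 0.2995 / 9.655×10⁻⁷ = 310.2 kN, compressive.
For the brass segment, free thermal change = 18.5×10⁻⁶×60×160 = 0.1776 mm and elastic change from P = 310200×160/(2350×104×10³) = 0.2031 mm; these oppose, so the net change is 0.0255 mm (segment shortens).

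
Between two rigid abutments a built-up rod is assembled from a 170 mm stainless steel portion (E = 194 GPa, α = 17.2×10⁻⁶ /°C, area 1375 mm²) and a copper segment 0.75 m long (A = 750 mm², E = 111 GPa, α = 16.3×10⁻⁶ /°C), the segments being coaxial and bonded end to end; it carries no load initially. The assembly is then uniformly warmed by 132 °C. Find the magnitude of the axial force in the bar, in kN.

P ≈ 207 kN (compressive)

If the supports were absent, the total length change would be Σ αᵢΔT Lᵢ = 17.2×10⁻⁶×132×170 + 16.3×10⁻⁶×132×750 = 2 mm.
The walls prevent any net length change, so an axial force P (same in every segment) develops. Compatibility: P · Σ Lᵢ/(AᵢEᵢ) = δ_free.
Σ Lᵢ/(AᵢEᵢ) = 170/(1375×194×10³) + 750/(750×111×10³) = 9.646×10⁻⁶ mm/N.
So P = 2 / 9.646×10⁻⁶ = 207.3 kN, compressive.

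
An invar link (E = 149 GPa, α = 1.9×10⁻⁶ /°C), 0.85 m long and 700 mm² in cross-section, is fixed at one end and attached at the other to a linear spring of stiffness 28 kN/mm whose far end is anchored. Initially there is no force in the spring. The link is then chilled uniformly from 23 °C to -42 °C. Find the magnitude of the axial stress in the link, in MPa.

σ ≈ 3.42 MPa (tensile)

The unrestrained thermal change is αΔT L = 1.9×10⁻⁶ × 65 × 850 = 0.105 mm.
With a force P in the spring, the elastic change of the link is PL/(AE) and that of the spring is P/k; compatibility requires their sum to equal δ_free.
So P = δ_free / [L/(AE) + 1/k] = 0.105 / [ 850/(700×149×10³) + 1/(28×10³) ].
P = 0.105 / 4.386×10⁻⁵ = 2393 N.
σ = P/A = 2393/700 = 3.419 MPa.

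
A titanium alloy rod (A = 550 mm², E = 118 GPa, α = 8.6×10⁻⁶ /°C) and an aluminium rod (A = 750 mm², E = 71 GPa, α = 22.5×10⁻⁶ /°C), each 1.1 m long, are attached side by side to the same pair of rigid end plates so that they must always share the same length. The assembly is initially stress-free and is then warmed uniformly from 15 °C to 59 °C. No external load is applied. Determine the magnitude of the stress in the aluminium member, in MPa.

Both members must finish at the same length. With the larger α, the aluminium tends to over-expand; the plates restrain it, putting the aluminium in compression and the titanium alloy in tension. With no external load the two internal forces are equal and opposite, magnitude P.
Setting the final lengths equal and cancelling L: (α₁ − α₂)ΔT = P/(A₁E₁) + P/(A₂E₂).
|α₁ − α₂|·ΔT = 13.9×10⁻⁶ × 44 = 0.0006116.
1/(A₁E₁) + 1/(A₂E₂) = 1/(550×118×10³) + 1/(750×71×10³) = 3.419×10⁻⁸ N⁻¹.
So P = 0.0006116 / 3.419×10⁻⁸ = 17.89 kN.
σ_{aluminium} = P/A₂ = 17890/750 = 23.85 MPa, compressive.

σ ≈ 23.9 MPa (compressive)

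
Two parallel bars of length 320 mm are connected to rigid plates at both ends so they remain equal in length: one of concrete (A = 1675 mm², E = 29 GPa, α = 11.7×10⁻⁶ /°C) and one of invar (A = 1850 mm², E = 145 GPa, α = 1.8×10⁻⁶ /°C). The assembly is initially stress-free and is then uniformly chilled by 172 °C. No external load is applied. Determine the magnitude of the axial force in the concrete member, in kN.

Equilibrium of a rigid end plate with no external load gives equal and opposite internal forces ±P in the two members. Since α_{concrete} > α_{invar}, cooling drives the concrete into tension and the invar into compression.
Equating the net (thermal + elastic) strains gives |α₁ − α₂|·ΔT = P·[1/(A₁E₁) + 1/(A₂E₂)].
|α₁ − α₂|·ΔT = 9.9×10⁻⁶ × 172 = 0.001703.
1/(A₁E₁) + 1/(A₂E₂) = 1/(1675×29×10³) + 1/(1850×145×10³) = 2.431×10⁻⁸ N⁻¹.
P = 0.001703 / 2.431×10⁻⁸ = 70030 N = 70.03 kN.

P ≈ 70 kN (tensile in the concrete)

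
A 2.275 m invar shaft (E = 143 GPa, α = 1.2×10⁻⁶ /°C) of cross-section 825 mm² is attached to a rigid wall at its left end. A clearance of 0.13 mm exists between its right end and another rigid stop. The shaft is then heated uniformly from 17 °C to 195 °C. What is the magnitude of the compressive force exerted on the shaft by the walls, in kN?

Free thermal elongation = αΔT L = 1.2×10⁻⁶ × 178 × 2275 = 0.4859 mm.
After closing the 0.13 mm clearance, 0.4859 − 0.13 = 0.3559 mm of expansion remains to be suppressed by the wall.
Compatibility: PL/(AE) = 0.3559 mm, so σ = P/A = E × (0.3559/2275) = 22.37 MPa.
Force on the wall = σA = 22.37 × 825 mm² = 18.46 kN.

P ≈ 18.5 kN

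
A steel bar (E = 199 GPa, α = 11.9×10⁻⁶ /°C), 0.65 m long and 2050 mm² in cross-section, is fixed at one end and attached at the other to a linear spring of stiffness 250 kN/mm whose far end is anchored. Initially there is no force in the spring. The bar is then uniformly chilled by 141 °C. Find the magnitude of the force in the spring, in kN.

If the spring were absent the bar would shorten by αΔT L = 11.9×10⁻⁶ × 141 × 650 = 1.091 mm.
With a force P in the spring, the elastic change of the bar is PL/(AE) and that of the spring is P/k; compatibility requires their sum to equal δ_free.
So P = δ_free / [L/(AE) + 1/k] = 1.091 / [ 650/(2050×199×10³) + 1/(250×10³) ].
P = 1.091 / 5.593×10⁻⁶ = 195000 N.

P ≈ 195 kN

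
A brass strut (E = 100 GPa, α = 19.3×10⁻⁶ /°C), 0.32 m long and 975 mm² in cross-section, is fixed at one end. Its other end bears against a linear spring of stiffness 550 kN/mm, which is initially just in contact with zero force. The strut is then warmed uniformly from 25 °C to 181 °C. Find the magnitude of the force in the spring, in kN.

P ≈ 189 kN

The unrestrained thermal change is αΔT L = 19.3×10⁻⁶ × 156 × 320 = 0.9635 mm.
With a force P in the spring, the elastic change of the strut is PL/(AE) and that of the spring is P/k; compatibility requires their sum to equal δ_free.
So P = δ_free / [L/(AE) + 1/k] = 0.9635 / [ 320/(975×100×10³) + 1/(550×10³) ].
P = 0.9635 / 5.1×10⁻⁶ = 188900 N.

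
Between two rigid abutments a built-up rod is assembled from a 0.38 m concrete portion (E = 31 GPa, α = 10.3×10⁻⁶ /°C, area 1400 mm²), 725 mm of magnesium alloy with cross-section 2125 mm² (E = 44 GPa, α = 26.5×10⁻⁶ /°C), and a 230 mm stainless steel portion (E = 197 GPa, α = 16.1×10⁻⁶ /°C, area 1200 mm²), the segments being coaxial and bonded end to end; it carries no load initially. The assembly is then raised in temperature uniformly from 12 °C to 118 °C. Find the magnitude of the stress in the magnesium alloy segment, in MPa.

If the supports were absent, the total length change would be Σ αᵢΔT Lᵢ = 10.3×10⁻⁶×106×380 + 26.5×10⁻⁶×106×725 + 16.1×10⁻⁶×106×230 = 2.844 mm.
The rigid supports impose zero overall length change; the single axial force P common to all segments must satisfy P Σ Lᵢ/(AᵢEᵢ) = δ_free.
Σ Lᵢ/(AᵢEᵢ) = 380/(1400×31×10³) + 725/(2125×44×10³) + 230/(1200×197×10³) = 1.748×10⁻⁵ mm/N.
Hence P = δ_free / Σ(L/AE) = 2.844/1.748×10⁻⁵ = 162.7 kN (compressive).
σ_{magnesium alloy} = P / A = 162700 / 2125 = 76.55 MPa.

σ ≈ 76.6 MPa (compressive)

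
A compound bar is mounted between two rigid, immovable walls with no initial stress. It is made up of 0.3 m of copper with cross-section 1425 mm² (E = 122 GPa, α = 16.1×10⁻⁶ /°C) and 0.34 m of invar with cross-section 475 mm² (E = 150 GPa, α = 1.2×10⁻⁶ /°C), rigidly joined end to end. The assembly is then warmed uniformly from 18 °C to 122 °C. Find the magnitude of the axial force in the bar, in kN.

With the walls removed the bar would change length by δ_free = Σ αᵢΔT Lᵢ = 16.1×10⁻⁶×104×300 + 1.2×10⁻⁶×104×340 = 0.5448 mm.
The walls prevent any net length change, so an axial force P (same in every segment) develops. Compatibility: P · Σ Lᵢ/(AᵢEᵢ) = δ_free.
The series flexibility is Σ Lᵢ/(AᵢEᵢ) = 300/(1425×122×10³) + 340/(475×150×10³) = 6.498×10⁻⁶ mm/N.
P = 0.5448 / 6.498×10⁻⁶ = 83840 N = 83.84 kN, compressive.

P ≈ 83.8 kN (compressive)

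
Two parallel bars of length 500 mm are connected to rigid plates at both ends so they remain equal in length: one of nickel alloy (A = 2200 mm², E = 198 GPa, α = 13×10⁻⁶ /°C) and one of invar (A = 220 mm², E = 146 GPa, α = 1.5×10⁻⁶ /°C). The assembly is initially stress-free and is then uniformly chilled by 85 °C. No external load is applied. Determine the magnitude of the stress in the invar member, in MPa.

Both members must finish at the same length. With the larger α, the nickel alloy tends to over-contract; the plates restrain it, putting the nickel alloy in tension and the invar in compression. With no external load the two internal forces are equal and opposite, magnitude P.
Setting the final lengths equal and cancelling L: (α₁ − α₂)ΔT = P/(A₁E₁) + P/(A₂E₂).
|α₁ − α₂|·ΔT = 11.5×10⁻⁶ × 85 = 0.0009775.
1/(A₁E₁) + 1/(A₂E₂) = 1/(2200×198×10³) + 1/(220×146×10³) = 3.343×10⁻⁸ N⁻¹.
So P = 0.0009775 / 3.343×10⁻⁸ = 29.24 kN.
σ_{invar} = P/A₂ = 29240/220 = 132.9 MPa, compressive.

σ ≈ 133 MPa (compressive)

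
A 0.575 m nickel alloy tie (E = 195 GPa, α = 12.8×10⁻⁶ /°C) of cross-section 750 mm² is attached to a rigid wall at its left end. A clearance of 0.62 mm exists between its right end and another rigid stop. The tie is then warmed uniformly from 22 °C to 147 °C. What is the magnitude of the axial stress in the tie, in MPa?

σ ≈ 102 MPa (compressive)

Free thermal elongation = αΔT L = 12.8×10⁻⁶ × 125 × 575 = 0.92 mm.
This exceeds the 0.62 mm gap, so the wall pushes back. The portion of expansion that must be recovered elastically is δ_free − gap = 0.92 − 0.62 = 0.3 mm.
Compatibility: PL/(AE) = 0.3 mm, so σ = P/A = E × (0.3/575) = 101.7 MPa.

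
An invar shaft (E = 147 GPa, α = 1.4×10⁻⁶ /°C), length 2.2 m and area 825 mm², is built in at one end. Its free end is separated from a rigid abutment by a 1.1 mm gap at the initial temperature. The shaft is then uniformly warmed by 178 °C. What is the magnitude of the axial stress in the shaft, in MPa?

σ ≈ 0 MPa

Unrestrained expansion: δ_free = αΔT L = 1.4×10⁻⁶ × 178 × 2200 = 0.5482 mm.
This is smaller than the 1.1 mm clearance, so the shaft expands freely without reaching the stop — the stress is zero.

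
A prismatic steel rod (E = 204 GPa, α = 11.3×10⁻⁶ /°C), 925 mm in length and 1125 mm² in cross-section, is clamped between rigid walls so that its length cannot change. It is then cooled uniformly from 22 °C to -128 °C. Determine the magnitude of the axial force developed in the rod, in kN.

P ≈ 389 kN (tensile)

The ends cannot move, so σ = EαΔT = 204×10³ × 11.3×10⁻⁶ × 150 = 345.8 MPa.
Axial force P = σA = 345.8 × 1125 = 389000 N = 389 kN, tensile.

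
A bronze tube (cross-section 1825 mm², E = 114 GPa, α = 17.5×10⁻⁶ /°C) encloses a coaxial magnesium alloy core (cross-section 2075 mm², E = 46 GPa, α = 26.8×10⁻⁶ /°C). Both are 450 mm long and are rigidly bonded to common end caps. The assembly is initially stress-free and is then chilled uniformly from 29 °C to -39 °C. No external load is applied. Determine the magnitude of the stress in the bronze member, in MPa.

Both members must finish at the same length. With the larger α, the magnesium alloy tends to over-contract; the plates restrain it, putting the magnesium alloy in tension and the bronze in compression. With no external load the two internal forces are equal and opposite, magnitude P.
Equating the net (thermal + elastic) strains gives |α₁ − α₂|·ΔT = P·[1/(A₁E₁) + 1/(A₂E₂)].
|α₁ − α₂|·ΔT = 9.3×10⁻⁶ × 68 = 0.0006324.
1/(A₁E₁) + 1/(A₂E₂) = 1/(1825×114×10³) + 1/(2075×46×10³) = 1.528×10⁻⁸ N⁻¹.
P = 0.0006324 / 1.528×10⁻⁸ = 41380 N = 41.38 kN.
σ_{bronze} = P/A₁ = 41380/1825 = 22.67 MPa, compressive.

σ ≈ 22.7 MPa (compressive)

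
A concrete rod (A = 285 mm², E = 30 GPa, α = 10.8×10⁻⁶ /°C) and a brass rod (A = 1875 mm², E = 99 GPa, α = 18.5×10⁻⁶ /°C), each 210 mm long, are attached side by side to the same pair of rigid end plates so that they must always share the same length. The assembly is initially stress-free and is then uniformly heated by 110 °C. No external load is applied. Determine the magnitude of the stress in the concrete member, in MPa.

The brass has the larger α, so on heating it would change length more than the concrete if both were free. The rigid plates force a common final length, so the brass is put into compression and the concrete into tension, with equal and opposite forces P (no external load).
Compatibility of the two members (thermal + elastic change equal): (α₁ − α₂)ΔT = P·[1/(A₁E₁) + 1/(A₂E₂)].
|α₁ − α₂|·ΔT = 7.7×10⁻⁶ × 110 = 0.000847.
1/(A₁E₁) + 1/(A₂E₂) = 1/(285×30×10³) + 1/(1875×99×10³) = 1.223×10⁻⁷ N⁻¹.
P = 0.000847 / 1.223×10⁻⁷ = 6923 N = 6.923 kN.
σ_{concrete} = P/A₁ = 6923/285 = 24.29 MPa, tensile.

σ ≈ 24.3 MPa (tensile)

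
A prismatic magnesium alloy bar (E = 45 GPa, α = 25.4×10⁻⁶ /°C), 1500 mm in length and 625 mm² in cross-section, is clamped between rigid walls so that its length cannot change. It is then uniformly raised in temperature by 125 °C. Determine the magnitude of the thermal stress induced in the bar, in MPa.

σ ≈ 143 MPa (compressive)

Because both ends are immovable the net strain is zero, and the suppressed thermal strain is αΔT = 25.4×10⁻⁶ × 125 = 3175×10⁻⁶.
The stress required to suppress this strain is σ = Eε = 45×10³ × 3175×10⁻⁶ = 142.9 MPa, compressive since the bar is trying to expand.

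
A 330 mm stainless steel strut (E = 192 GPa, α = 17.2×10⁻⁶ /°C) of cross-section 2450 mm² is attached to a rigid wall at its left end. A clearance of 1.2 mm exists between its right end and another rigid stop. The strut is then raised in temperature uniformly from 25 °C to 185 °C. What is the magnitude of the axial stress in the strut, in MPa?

Free thermal elongation = αΔT L = 17.2×10⁻⁶ × 160 × 330 = 0.9082 mm.
This is smaller than the 1.2 mm clearance, so the strut expands freely without reaching the stop — the stress is zero.

σ ≈ 0 MPa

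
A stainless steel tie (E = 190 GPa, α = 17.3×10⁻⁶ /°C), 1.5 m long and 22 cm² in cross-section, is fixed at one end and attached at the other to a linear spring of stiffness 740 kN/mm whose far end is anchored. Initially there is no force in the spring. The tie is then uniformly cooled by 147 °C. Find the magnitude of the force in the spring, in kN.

P ≈ 772 kN

The unrestrained thermal change is αΔT L = 17.3×10⁻⁶ × 147 × 1500 = 3.815 mm.
Let P be the tensile force in the spring. The tie extends elastically by PL/(AE) and the spring stretches by P/k; together these equal δ_free.
P [ L/(AE) + 1/k ] = δ_free → P [ 1500/(2200×190×10³) + 1/(740×10³) ] = 3.815.
P = 3.815 / 4.94×10⁻⁶ = 772200 N.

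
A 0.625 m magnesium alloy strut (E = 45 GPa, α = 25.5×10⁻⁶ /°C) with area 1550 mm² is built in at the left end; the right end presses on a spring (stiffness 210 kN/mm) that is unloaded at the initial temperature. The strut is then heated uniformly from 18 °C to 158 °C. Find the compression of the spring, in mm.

If the spring were absent the strut would lengthen by αΔT L = 25.5×10⁻⁶ × 140 × 625 = 2.231 mm.
Let P be the compressive force at the spring. The strut shortens elastically by PL/(AE) and the spring compresses by P/k; together these equal δ_free.
P [ L/(AE) + 1/k ] = δ_free → P [ 625/(1550×45×10³) + 1/(210×10³) ] = 2.231.
P = 2.231 / 1.372×10⁻⁵ = 162600 N.
Spring compression = P/k = 162600/(210×10³) = 0.7743 mm.

δ ≈ 0.774 mm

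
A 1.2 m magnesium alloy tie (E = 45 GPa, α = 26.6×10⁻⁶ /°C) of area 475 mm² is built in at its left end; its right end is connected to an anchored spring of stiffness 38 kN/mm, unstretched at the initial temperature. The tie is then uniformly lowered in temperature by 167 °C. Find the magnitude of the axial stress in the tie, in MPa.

σ ≈ 136 MPa (tensile)

If the spring were absent the tie would shorten by αΔT L = 26.6×10⁻⁶ × 167 × 1200 = 5.331 mm.
Let P be the tensile force in the spring. The tie extends elastically by PL/(AE) and the spring stretches by P/k; together these equal δ_free.
P [ L/(AE) + 1/k ] = δ_free → P [ 1200/(475×45×10³) + 1/(38×10³) ] = 5.331.
P = 5.331 / 8.246×10⁻⁵ = 64650 N.
σ = P/A = 64650/475 = 136.1 MPa.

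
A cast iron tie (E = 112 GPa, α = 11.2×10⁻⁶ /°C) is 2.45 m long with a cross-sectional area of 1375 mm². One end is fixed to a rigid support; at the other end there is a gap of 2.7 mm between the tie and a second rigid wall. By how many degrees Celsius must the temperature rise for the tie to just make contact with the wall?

ΔT ≈ 98.4 °C

The gap closes when αΔT L = 2.7 mm, since the tie is still unstressed at that instant.
So ΔT = g/(αL) = 2.7/(11.2×10⁻⁶ × 2450) = 98.4 °C.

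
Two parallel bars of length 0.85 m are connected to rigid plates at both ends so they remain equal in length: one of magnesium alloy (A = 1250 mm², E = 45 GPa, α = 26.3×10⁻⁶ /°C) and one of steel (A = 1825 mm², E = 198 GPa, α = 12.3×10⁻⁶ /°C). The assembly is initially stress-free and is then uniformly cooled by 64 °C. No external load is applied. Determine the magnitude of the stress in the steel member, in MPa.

σ ≈ 23.9 MPa (compressive)

Equilibrium of a rigid end plate with no external load gives equal and opposite internal forces ±P in the two members. Since α_{magnesium alloy} > α_{steel}, cooling drives the magnesium alloy into tension and the steel into compression.
Setting the final lengths equal and cancelling L: (α₁ − α₂)ΔT = P/(A₁E₁) + P/(A₂E₂).
|α₁ − α₂|·ΔT = 14×10⁻⁶ × 64 = 0.000896.
1/(A₁E₁) + 1/(A₂E₂) = 1/(1250×45×10³) + 1/(1825×198×10³) = 2.055×10⁻⁸ N⁻¹.
P = 0.000896 / 2.055×10⁻⁸ = 43610 N = 43.61 kN.
σ_{steel} = P/A₂ = 43610/1825 = 23.9 MPa, compressive.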